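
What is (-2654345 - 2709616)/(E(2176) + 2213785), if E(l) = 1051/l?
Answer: -11671979136/4817197211 ≈ -2.4230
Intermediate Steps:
(-2654345 - 2709616)/(E(2176) + 2213785) = (-2654345 - 2709616)/(1051/2176 + 2213785) = -5363961/(1051*(1/2176) + 2213785) = -5363961/(1051/2176 + 2213785) = -5363961/4817197211/2176 = -5363961*2176/4817197211 = -11671979136/4817197211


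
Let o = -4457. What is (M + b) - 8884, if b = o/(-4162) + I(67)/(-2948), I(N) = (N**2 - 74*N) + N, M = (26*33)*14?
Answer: 71630683/22891 ≈ 3129.2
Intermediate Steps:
M = 12012 (M = 858*14 = 12012)
I(N) = N**2 - 73*N
b = 27635/22891 (b = -4457/(-4162) + (67*(-73 + 67))/(-2948) = -4457*(-1/4162) + (67*(-6))*(-1/2948) = 4457/4162 - 402*(-1/2948) = 4457/4162 + 3/22 = 27635/22891 ≈ 1.2072)
(M + b) - 8884 = (12012 + 27635/22891) - 8884 = 274994327/22891 - 8884 = 71630683/22891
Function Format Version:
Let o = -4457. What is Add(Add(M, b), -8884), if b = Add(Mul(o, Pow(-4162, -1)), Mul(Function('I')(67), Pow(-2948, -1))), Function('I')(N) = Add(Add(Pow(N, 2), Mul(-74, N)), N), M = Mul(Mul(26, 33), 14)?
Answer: Rational(71630683, 22891) ≈ 3129.2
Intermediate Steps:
M = 12012 (M = Mul(858, 14) = 12012)
Function('I')(N) = Add(Pow(N, 2), Mul(-73, N))
b = Rational(27635, 22891) (b = Add(Mul(-4457, Pow(-4162, -1)), Mul(Mul(67, Add(-73, 67)), Pow(-2948, -1))) = Add(Mul(-4457, Rational(-1, 4162)), Mul(Mul(67, -6), Rational(-1, 2948))) = Add(Rational(4457, 4162), Mul(-402, Rational(-1, 2948))) = Add(Rational(4457, 4162), Rational(3, 22)) = Rational(27635, 22891) ≈ 1.2072)
Add(Add(M, b), -8884) = Add(Add(12012, Rational(27635, 22891)), -8884) = Add(Rational(274994327, 22891), -8884) = Rational(71630683, 22891)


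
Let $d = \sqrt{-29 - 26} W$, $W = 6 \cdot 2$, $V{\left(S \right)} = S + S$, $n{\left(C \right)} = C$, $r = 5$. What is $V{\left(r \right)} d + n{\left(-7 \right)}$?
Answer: $-7 + 120 i \sqrt{55} \approx -7.0 + 889.94 i$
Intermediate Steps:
$V{\left(S \right)} = 2 S$
$W = 12$
$d = 12 i \sqrt{55}$ ($d = \sqrt{-29 - 26} \cdot 12 = \sqrt{-55} \cdot 12 = i \sqrt{55} \cdot 12 = 12 i \sqrt{55} \approx 88.994 i$)
$V{\left(r \right)} d + n{\left(-7 \right)} = 2 \cdot 5 \cdot 12 i \sqrt{55} - 7 = 10 \cdot 12 i \sqrt{55} - 7 = 120 i \sqrt{55} - 7 = -7 + 120 i \sqrt{55}$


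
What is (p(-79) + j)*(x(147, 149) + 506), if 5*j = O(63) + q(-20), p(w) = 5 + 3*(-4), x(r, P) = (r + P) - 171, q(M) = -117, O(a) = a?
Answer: -56159/5 ≈ -11232.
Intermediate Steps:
x(r, P) = -171 + P + r (x(r, P) = (P + r) - 171 = -171 + P + r)
p(w) = -7 (p(w) = 5 - 12 = -7)
j = -54/5 (j = (63 - 117)/5 = (⅕)*(-54) = -54/5 ≈ -10.800)
(p(-79) + j)*(x(147, 149) + 506) = (-7 - 54/5)*((-171 + 149 + 147) + 506) = -89*(125 + 506)/5 = -89/5*631 = -56159/5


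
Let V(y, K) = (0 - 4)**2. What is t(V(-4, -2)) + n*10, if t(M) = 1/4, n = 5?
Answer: 201/4 ≈ 50.250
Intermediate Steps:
V(y, K) = 16 (V(y, K) = (-4)**2 = 16)
t(M) = 1/4
t(V(-4, -2)) + n*10 = 1/4 + 5*10 = 1/4 + 50 = 201/4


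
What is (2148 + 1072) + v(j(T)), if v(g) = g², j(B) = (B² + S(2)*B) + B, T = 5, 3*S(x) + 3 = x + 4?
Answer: 4445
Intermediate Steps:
S(x) = ⅓ + x/3 (S(x) = -1 + (x + 4)/3 = -1 + (4 + x)/3 = -1 + (4/3 + x/3) = ⅓ + x/3)
j(B) = B² + 2*B (j(B) = (B² + (⅓ + (⅓)*2)*B) + B = (B² + (⅓ + ⅔)*B) + B = (B² + 1*B) + B = (B² + B) + B = (B + B²) + B = B² + 2*B)
(2148 + 1072) + v(j(T)) = (2148 + 1072) + (5*(2 + 5))² = 3220 + (5*7)² = 3220 + 35² = 3220 + 1225 = 4445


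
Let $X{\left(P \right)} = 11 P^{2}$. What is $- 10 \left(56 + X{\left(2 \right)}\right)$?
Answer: $-1000$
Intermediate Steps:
$- 10 \left(56 + X{\left(2 \right)}\right) = - 10 \left(56 + 11 \cdot 2^{2}\right) = - 10 \left(56 + 11 \cdot 4\right) = - 10 \left(56 + 44\right) = \left(-10\right) 100 = -1000$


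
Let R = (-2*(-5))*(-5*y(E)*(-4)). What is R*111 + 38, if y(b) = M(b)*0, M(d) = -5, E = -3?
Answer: 38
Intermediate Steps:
y(b) = 0 (y(b) = -5*0 = 0)
R = 0 (R = (-2*(-5))*(-5*0*(-4)) = 10*(0*(-4)) = 10*0 = 0)
R*111 + 38 = 0*111 + 38 = 0 + 38 = 38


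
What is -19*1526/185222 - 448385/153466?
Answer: -43750179837/14212639726 ≈ -3.0783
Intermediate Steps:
-19*1526/185222 - 448385/153466 = -28994*1/185222 - 448385*1/153466 = -14497/92611 - 448385/153466 = -43750179837/14212639726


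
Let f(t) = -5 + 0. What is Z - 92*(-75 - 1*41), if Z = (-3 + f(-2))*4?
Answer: 10640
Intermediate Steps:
f(t) = -5
Z = -32 (Z = (-3 - 5)*4 = -8*4 = -32)
Z - 92*(-75 - 1*41) = -32 - 92*(-75 - 1*41) = -32 - 92*(-75 - 41) = -32 - 92*(-116) = -32 + 10672 = 10640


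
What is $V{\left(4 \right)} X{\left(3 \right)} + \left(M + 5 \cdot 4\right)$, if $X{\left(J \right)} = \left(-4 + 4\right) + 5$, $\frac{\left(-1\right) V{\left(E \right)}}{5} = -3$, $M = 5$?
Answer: $100$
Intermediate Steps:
$V{\left(E \right)} = 15$ ($V{\left(E \right)} = \left(-5\right) \left(-3\right) = 15$)
$X{\left(J \right)} = 5$ ($X{\left(J \right)} = 0 + 5 = 5$)
$V{\left(4 \right)} X{\left(3 \right)} + \left(M + 5 \cdot 4\right) = 15 \cdot 5 + \left(5 + 5 \cdot 4\right) = 75 + \left(5 + 20\right) = 75 + 25 = 100$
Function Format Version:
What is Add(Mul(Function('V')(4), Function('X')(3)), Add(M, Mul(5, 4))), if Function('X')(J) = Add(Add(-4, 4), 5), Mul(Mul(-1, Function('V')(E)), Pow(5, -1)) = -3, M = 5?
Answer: 100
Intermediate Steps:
Function('V')(E) = 15 (Function('V')(E) = Mul(-5, -3) = 15)
Function('X')(J) = 5 (Function('X')(J) = Add(0, 5) = 5)
Add(Mul(Function('V')(4), Function('X')(3)), Add(M, Mul(5, 4))) = Add(Mul(15, 5), Add(5, Mul(5, 4))) = Add(75, Add(5, 20)) = Add(75, 25) = 100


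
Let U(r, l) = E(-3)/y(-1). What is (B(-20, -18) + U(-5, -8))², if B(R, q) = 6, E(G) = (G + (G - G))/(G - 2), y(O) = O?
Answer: 729/25 ≈ 29.160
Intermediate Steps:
E(G) = G/(-2 + G) (E(G) = (G + 0)/(-2 + G) = G/(-2 + G))
U(r, l) = -⅗ (U(r, l) = -3/(-2 - 3)/(-1) = -3/(-5)*(-1) = -3*(-⅕)*(-1) = (⅗)*(-1) = -⅗)
(B(-20, -18) + U(-5, -8))² = (6 - ⅗)² = (27/5)² = 729/25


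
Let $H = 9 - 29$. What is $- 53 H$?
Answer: $1060$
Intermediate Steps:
$H = -20$
$- 53 H = \left(-53\right) \left(-20\right) = 1060$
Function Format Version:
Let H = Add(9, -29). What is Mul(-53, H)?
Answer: 1060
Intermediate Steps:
H = -20
Mul(-53, H) = Mul(-53, -20) = 1060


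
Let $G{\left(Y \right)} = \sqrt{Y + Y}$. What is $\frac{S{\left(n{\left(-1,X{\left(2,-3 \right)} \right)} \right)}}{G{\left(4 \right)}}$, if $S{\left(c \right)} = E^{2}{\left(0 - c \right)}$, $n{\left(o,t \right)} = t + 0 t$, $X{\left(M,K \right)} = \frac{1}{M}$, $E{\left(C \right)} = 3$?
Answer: $\frac{9 \sqrt{2}}{4} \approx 3.182$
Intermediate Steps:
$n{\left(o,t \right)} = t$ ($n{\left(o,t \right)} = t + 0 = t$)
$G{\left(Y \right)} = \sqrt{2} \sqrt{Y}$ ($G{\left(Y \right)} = \sqrt{2 Y} = \sqrt{2} \sqrt{Y}$)
$S{\left(c \right)} = 9$ ($S{\left(c \right)} = 3^{2} = 9$)
$\frac{S{\left(n{\left(-1,X{\left(2,-3 \right)} \right)} \right)}}{G{\left(4 \right)}} = \frac{9}{\sqrt{2} \sqrt{4}} = \frac{9}{\sqrt{2} \cdot 2} = \frac{9}{2 \sqrt{2}} = 9 \frac{\sqrt{2}}{4} = \frac{9 \sqrt{2}}{4}$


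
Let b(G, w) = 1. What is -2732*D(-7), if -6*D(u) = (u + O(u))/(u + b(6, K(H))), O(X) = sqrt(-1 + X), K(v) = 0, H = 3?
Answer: 4781/9 - 1366*I*sqrt(2)/9 ≈ 531.22 - 214.65*I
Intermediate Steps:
D(u) = -(u + sqrt(-1 + u))/(6*(1 + u)) (D(u) = -(u + sqrt(-1 + u))/(6*(u + 1)) = -(u + sqrt(-1 + u))/(6*(1 + u)))
-2732*D(-7) = -1366*(-1*(-7) - sqrt(-1 - 7))/(3*(1 - 7)) = -1366*(7 - sqrt(-8))/(3*(-6)) = -1366*(-1)*(7 - 2*I*sqrt(2))/(3*6) = -2732*(-7/36 + I*sqrt(2)/18) = 4781/9 - 1366*I*sqrt(2)/9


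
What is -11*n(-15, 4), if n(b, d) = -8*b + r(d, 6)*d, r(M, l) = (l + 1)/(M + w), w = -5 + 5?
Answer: -1397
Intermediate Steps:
w = 0
r(M, l) = (1 + l)/M (r(M, l) = (l + 1)/(M + 0) = (1 + l)/M)
n(b, d) = 7 - 8*b (n(b, d) = -8*b + ((1 + 6)/d)*d = -8*b + (7/d)*d = -8*b + 7 = 7 - 8*b)
-11*n(-15, 4) = -11*(7 - 8*(-15)) = -11*(7 + 120) = -11*127 = -1397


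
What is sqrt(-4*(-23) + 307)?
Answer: sqrt(399) ≈ 19.975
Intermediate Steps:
sqrt(-4*(-23) + 307) = sqrt(92 + 307) = sqrt(399)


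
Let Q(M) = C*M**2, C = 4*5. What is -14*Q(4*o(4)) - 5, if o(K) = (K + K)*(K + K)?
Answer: -18350085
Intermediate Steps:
o(K) = 4*K**2 (o(K) = (2*K)*(2*K) = 4*K**2)
C = 20
Q(M) = 20*M**2
-14*Q(4*o(4)) - 5 = -280*(4*(4*4**2))**2 - 5 = -280*(4*(4*16))**2 - 5 = -280*(4*64)**2 - 5 = -280*256**2 - 5 = -280*65536 - 5 = -14*1310720 - 5 = -18350080 - 5 = -18350085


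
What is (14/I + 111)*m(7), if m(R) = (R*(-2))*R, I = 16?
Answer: -43855/4 ≈ -10964.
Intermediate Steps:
m(R) = -2*R² (m(R) = (-2*R)*R = -2*R²)
(14/I + 111)*m(7) = (14/16 + 111)*(-2*7²) = (14*(1/16) + 111)*(-2*49) = (7/8 + 111)*(-98) = (895/8)*(-98) = -43855/4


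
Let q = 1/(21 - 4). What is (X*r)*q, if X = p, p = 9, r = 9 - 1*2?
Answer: 63/17 ≈ 3.7059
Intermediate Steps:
q = 1/17 ≈ 0.058824
r = 7 (r = 9 - 2 = 7)
X = 9
(X*r)*q = (9*7)*(1/17) = 63*(1/17) = 63/17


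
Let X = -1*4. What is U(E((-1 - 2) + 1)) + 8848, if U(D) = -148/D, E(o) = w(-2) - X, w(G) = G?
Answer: 8774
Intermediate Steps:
X = -4
E(o) = 2 (E(o) = -2 - 1*(-4) = -2 + 4 = 2)
U(E((-1 - 2) + 1)) + 8848 = -148/2 + 8848 = -148*½ + 8848 = -74 + 8848 = 8774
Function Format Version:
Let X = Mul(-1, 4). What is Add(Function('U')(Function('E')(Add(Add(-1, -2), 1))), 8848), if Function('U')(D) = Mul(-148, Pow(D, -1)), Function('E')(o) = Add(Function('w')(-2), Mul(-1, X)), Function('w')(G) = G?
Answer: 8774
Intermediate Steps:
X = -4
Function('E')(o) = 2 (Function('E')(o) = Add(-2, Mul(-1, -4)) = Add(-2, 4) = 2)
Add(Function('U')(Function('E')(Add(Add(-1, -2), 1))), 8848) = Add(Mul(-148, Pow(2, -1)), 8848) = Add(Mul(-148, Rational(1, 2)), 8848) = Add(-74, 8848) = 8774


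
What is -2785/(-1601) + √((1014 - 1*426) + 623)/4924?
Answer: 2785/1601 + √1211/4924 ≈ 1.7466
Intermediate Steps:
-2785/(-1601) + √((1014 - 1*426) + 623)/4924 = -2785*(-1/1601) + √((1014 - 426) + 623)*(1/4924) = 2785/1601 + √(588 + 623)*(1/4924) = 2785/1601 + √1211*(1/4924) = 2785/1601 + √1211/4924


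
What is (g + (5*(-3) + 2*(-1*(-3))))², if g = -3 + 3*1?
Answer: 81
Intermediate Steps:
g = 0 (g = -3 + 3 = 0)
(g + (5*(-3) + 2*(-1*(-3))))² = (0 + (5*(-3) + 2*(-1*(-3))))² = (0 + (-15 + 2*3))² = (0 + (-15 + 6))² = (0 - 9)² = (-9)² = 81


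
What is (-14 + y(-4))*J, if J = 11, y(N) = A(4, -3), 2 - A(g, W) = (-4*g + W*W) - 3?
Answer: -22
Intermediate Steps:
A(g, W) = 5 - W² + 4*g (A(g, W) = 2 - ((-4*g + W*W) - 3) = 2 - ((-4*g + W²) - 3) = 2 - ((W² - 4*g) - 3) = 2 - (-3 + W² - 4*g) = 2 + (3 - W² + 4*g) = 5 - W² + 4*g)
y(N) = 12 (y(N) = 5 - 1*(-3)² + 4*4 = 5 - 1*9 + 16 = 5 - 9 + 16 = 12)
(-14 + y(-4))*J = (-14 + 12)*11 = -2*11 = -22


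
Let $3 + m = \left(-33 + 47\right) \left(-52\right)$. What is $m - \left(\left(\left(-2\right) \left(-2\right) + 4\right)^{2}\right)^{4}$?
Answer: $-16777947$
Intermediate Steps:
$m = -731$ ($m = -3 + \left(-33 + 47\right) \left(-52\right) = -3 + 14 \left(-52\right) = -3 - 728 = -731$)
$m - \left(\left(\left(-2\right) \left(-2\right) + 4\right)^{2}\right)^{4} = -731 - \left(\left(\left(-2\right) \left(-2\right) + 4\right)^{2}\right)^{4} = -731 - \left(\left(4 + 4\right)^{2}\right)^{4} = -731 - \left(8^{2}\right)^{4} = -731 - 64^{4} = -731 - 16777216 = -16777947$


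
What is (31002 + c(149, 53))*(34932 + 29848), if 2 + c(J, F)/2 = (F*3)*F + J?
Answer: 3119157000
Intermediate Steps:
c(J, F) = -4 + 2*J + 6*F² (c(J, F) = -4 + 2*((F*3)*F + J) = -4 + 2*((3*F)*F + J) = -4 + 2*(3*F² + J) = -4 + 2*(J + 3*F²) = -4 + (2*J + 6*F²) = -4 + 2*J + 6*F²)
(31002 + c(149, 53))*(34932 + 29848) = (31002 + (-4 + 2*149 + 6*53²))*(34932 + 29848) = (31002 + (-4 + 298 + 6*2809))*64780 = (31002 + (-4 + 298 + 16854))*64780 = (31002 + 17148)*64780 = 48150*64780 = 3119157000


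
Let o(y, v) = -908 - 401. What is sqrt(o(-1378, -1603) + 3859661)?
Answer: 4*sqrt(241147) ≈ 1964.3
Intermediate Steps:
o(y, v) = -1309
sqrt(o(-1378, -1603) + 3859661) = sqrt(-1309 + 3859661) = sqrt(3858352) = 4*sqrt(241147)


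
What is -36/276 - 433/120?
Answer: -10319/2760 ≈ -3.7388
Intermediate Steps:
-36/276 - 433/120 = -36*1/276 - 433*1/120 = -3/23 - 433/120 = -10319/2760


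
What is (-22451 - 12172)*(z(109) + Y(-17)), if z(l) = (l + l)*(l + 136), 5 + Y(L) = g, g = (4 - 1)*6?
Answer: -1849664529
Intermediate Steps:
g = 18 (g = 3*6 = 18)
Y(L) = 13 (Y(L) = -5 + 18 = 13)
z(l) = 2*l*(136 + l) (z(l) = (2*l)*(136 + l) = 2*l*(136 + l))
(-22451 - 12172)*(z(109) + Y(-17)) = (-22451 - 12172)*(2*109*(136 + 109) + 13) = -34623*(2*109*245 + 13) = -34623*(53410 + 13) = -34623*53423 = -1849664529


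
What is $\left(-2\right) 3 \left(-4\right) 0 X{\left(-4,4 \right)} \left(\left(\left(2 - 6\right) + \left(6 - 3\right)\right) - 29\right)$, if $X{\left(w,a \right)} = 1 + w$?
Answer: $0$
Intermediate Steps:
$\left(-2\right) 3 \left(-4\right) 0 X{\left(-4,4 \right)} \left(\left(\left(2 - 6\right) + \left(6 - 3\right)\right) - 29\right) = \left(-2\right) 3 \left(-4\right) 0 \left(1 - 4\right) \left(\left(\left(2 - 6\right) + \left(6 - 3\right)\right) - 29\right) = \left(-6\right) \left(-4\right) 0 \left(-3\right) \left(\left(-4 + \left(6 - 3\right)\right) - 29\right) = 24 \cdot 0 \left(-3\right) \left(\left(-4 + 3\right) - 29\right) = 0 \left(-3\right) \left(-1 - 29\right) = 0 \left(-30\right) = 0$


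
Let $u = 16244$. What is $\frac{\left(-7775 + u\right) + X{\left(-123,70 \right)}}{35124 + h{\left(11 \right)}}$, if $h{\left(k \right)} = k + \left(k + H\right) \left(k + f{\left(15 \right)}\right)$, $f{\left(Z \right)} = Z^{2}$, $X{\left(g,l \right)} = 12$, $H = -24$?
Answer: $\frac{2827}{10689} \approx 0.26448$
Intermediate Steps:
$h{\left(k \right)} = k + \left(-24 + k\right) \left(225 + k\right)$ ($h{\left(k \right)} = k + \left(k - 24\right) \left(k + 15^{2}\right) = k + \left(-24 + k\right) \left(k + 225\right) = k + \left(-24 + k\right) \left(225 + k\right)$)
$\frac{\left(-7775 + u\right) + X{\left(-123,70 \right)}}{35124 + h{\left(11 \right)}} = \frac{\left(-7775 + 16244\right) + 12}{35124 + \left(-5400 + 11^{2} + 202 \cdot 11\right)} = \frac{8469 + 12}{35124 + \left(-5400 + 121 + 2222\right)} = \frac{8481}{35124 - 3057} = \frac{8481}{32067} = 8481 \cdot \frac{1}{32067} = \frac{2827}{10689}$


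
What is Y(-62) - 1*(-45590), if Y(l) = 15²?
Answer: 45815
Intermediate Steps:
Y(l) = 225
Y(-62) - 1*(-45590) = 225 - 1*(-45590) = 225 + 45590 = 45815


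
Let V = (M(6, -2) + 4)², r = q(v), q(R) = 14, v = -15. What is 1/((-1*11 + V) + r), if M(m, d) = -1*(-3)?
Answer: 1/52 ≈ 0.019231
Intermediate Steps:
r = 14
M(m, d) = 3
V = 49 (V = (3 + 4)² = 7² = 49)
1/((-1*11 + V) + r) = 1/((-1*11 + 49) + 14) = 1/((-11 + 49) + 14) = 1/(38 + 14) = 1/52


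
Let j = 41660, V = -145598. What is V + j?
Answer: -103938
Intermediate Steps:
V + j = -145598 + 41660 = -103938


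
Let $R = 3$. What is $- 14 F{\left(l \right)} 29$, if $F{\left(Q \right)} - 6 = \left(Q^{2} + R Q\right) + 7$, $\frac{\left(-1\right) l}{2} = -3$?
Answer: $-27202$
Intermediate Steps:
$l = 6$ ($l = \left(-2\right) \left(-3\right) = 6$)
$F{\left(Q \right)} = 13 + Q^{2} + 3 Q$ ($F{\left(Q \right)} = 6 + \left(\left(Q^{2} + 3 Q\right) + 7\right) = 6 + \left(7 + Q^{2} + 3 Q\right) = 13 + Q^{2} + 3 Q$)
$- 14 F{\left(l \right)} 29 = - 14 \left(13 + 6^{2} + 3 \cdot 6\right) 29 = - 14 \left(13 + 36 + 18\right) 29 = \left(-14\right) 67 \cdot 29 = \left(-938\right) 29 = -27202$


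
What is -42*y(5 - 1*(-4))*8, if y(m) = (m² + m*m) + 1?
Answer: -54768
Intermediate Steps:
y(m) = 1 + 2*m² (y(m) = (m² + m²) + 1 = 2*m² + 1 = 1 + 2*m²)
-42*y(5 - 1*(-4))*8 = -42*(1 + 2*(5 - 1*(-4))²)*8 = -42*(1 + 2*(5 + 4)²)*8 = -42*(1 + 2*9²)*8 = -42*(1 + 2*81)*8 = -42*(1 + 162)*8 = -42*163*8 = -6846*8 = -54768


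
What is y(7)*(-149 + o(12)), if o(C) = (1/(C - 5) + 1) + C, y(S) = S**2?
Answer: -6657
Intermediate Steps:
o(C) = 1 + C + 1/(-5 + C) (o(C) = (1/(-5 + C) + 1) + C = (1 + 1/(-5 + C)) + C = 1 + C + 1/(-5 + C))
y(7)*(-149 + o(12)) = 7**2*(-149 + (-4 + 12**2 - 4*12)/(-5 + 12)) = 49*(-149 + (-4 + 144 - 48)/7) = 49*(-149 + (1/7)*92) = 49*(-149 + 92/7) = 49*(-951/7) = -6657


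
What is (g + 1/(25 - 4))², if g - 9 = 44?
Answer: 1240996/441 ≈ 2814.1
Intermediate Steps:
g = 53 (g = 9 + 44 = 53)
(g + 1/(25 - 4))² = (53 + 1/(25 - 4))² = (53 + 1/21)² = (1114/21)² = 1240996/441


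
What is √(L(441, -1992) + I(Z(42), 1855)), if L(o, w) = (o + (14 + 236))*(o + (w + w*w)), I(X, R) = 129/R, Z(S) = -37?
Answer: 3*√1047929938194930/1855 ≈ 52353.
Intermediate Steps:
L(o, w) = (250 + o)*(o + w + w²) (L(o, w) = (o + 250)*(o + (w + w²)) = (250 + o)*(o + w + w²))
√(L(441, -1992) + I(Z(42), 1855)) = √((441² + 250*441 + 250*(-1992) + 250*(-1992)² + 441*(-1992) + 441*(-1992)²) + 129/1855) = √((194481 + 110250 - 498000 + 250*3968064 - 878472 + 441*3968064) + 129*(1/1855)) = √((194481 + 110250 - 498000 + 992016000 - 878472 + 1749916224) + 129/1855) = √(2740860483 + 129/1855) = √(5084296196094/1855) = 3*√1047929938194930/1855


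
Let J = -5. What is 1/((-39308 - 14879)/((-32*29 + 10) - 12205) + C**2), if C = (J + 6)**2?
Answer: 13123/67310 ≈ 0.19496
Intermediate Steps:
C = 1 (C = (-5 + 6)**2 = 1**2 = 1)
1/((-39308 - 14879)/((-32*29 + 10) - 12205) + C**2) = 1/((-39308 - 14879)/((-32*29 + 10) - 12205) + 1**2) = 1/(-54187/((-928 + 10) - 12205) + 1) = 1/(-54187/(-918 - 12205) + 1) = 1/(-54187/(-13123) + 1) = 1/(-54187*(-1/13123) + 1) = 1/(54187/13123 + 1) = 1/(67310/13123) = 13123/67310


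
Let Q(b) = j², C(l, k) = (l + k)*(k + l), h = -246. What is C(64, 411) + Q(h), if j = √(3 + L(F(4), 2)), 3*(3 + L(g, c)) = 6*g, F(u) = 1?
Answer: 225627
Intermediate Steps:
L(g, c) = -3 + 2*g (L(g, c) = -3 + (6*g)/3 = -3 + 2*g)
j = √2 (j = √(3 + (-3 + 2*1)) = √(3 + (-3 + 2)) = √(3 - 1) = √2 ≈ 1.4142)
C(l, k) = (k + l)² (C(l, k) = (k + l)*(k + l) = (k + l)²)
Q(b) = 2 (Q(b) = (√2)² = 2)
C(64, 411) + Q(h) = (411 + 64)² + 2 = 475² + 2 = 225625 + 2 = 225627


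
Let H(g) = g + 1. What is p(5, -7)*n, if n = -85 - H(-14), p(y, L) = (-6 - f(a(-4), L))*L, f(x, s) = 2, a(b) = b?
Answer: -4032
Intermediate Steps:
H(g) = 1 + g
p(y, L) = -8*L (p(y, L) = (-6 - 1*2)*L = (-6 - 2)*L = -8*L)
n = -72 (n = -85 - (1 - 14) = -85 - 1*(-13) = -85 + 13 = -72)
p(5, -7)*n = -8*(-7)*(-72) = 56*(-72) = -4032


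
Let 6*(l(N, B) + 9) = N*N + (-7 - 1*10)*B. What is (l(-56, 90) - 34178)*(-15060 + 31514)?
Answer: -1674326132/3 ≈ -5.5811e+8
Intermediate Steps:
l(N, B) = -9 - 17*B/6 + N**2/6 (l(N, B) = -9 + (N*N + (-7 - 1*10)*B)/6 = -9 + (N**2 + (-7 - 10)*B)/6 = -9 + (N**2 - 17*B)/6 = -9 + (-17*B/6 + N**2/6) = -9 - 17*B/6 + N**2/6)
(l(-56, 90) - 34178)*(-15060 + 31514) = ((-9 - 17/6*90 + (1/6)*(-56)**2) - 34178)*(-15060 + 31514) = ((-9 - 255 + (1/6)*3136) - 34178)*16454 = ((-9 - 255 + 1568/3) - 34178)*16454 = (776/3 - 34178)*16454 = -101758/3*16454 = -1674326132/3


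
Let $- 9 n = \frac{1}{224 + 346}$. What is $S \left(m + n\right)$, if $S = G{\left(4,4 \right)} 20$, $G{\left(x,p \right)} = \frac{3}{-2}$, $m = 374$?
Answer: $- \frac{1918619}{171} \approx -11220.0$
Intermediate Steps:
$G{\left(x,p \right)} = - \frac{3}{2}$ ($G{\left(x,p \right)} = 3 \left(- \frac{1}{2}\right) = - \frac{3}{2}$)
$S = -30$ ($S = \left(- \frac{3}{2}\right) 20 = -30$)
$n = - \frac{1}{5130}$ ($n = - \frac{1}{9 \left(224 + 346\right)} = - \frac{1}{9 \cdot 570} = \left(- \frac{1}{9}\right) \frac{1}{570} = - \frac{1}{5130} \approx -0.00019493$)
$S \left(m + n\right) = - 30 \left(374 - \frac{1}{5130}\right) = \left(-30\right) \frac{1918619}{5130} = - \frac{1918619}{171}$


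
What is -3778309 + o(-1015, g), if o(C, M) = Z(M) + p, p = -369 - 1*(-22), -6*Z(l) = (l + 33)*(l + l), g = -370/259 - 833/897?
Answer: -446927224147882/118277523 ≈ -3.7786e+6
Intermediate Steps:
g = -14801/6279 (g = -370*1/259 - 833*1/897 = -10/7 - 833/897 = -14801/6279 ≈ -2.3572)
Z(l) = -l*(33 + l)/3 (Z(l) = -(l + 33)*(l + l)/6 = -(33 + l)*2*l/6 = -l*(33 + l)/3)
p = -347 (p = -369 + 22 = -347)
o(C, M) = -347 - M*(33 + M)/3 (o(C, M) = -M*(33 + M)/3 - 347 = -347 - M*(33 + M)/3)
-3778309 + o(-1015, g) = -3778309 + (-347 - ⅓*(-14801/6279)*(33 - 14801/6279)) = -3778309 + (-347 - ⅓*(-14801/6279)*192406/6279) = -3778309 + (-347 + 2847801206/118277523) = -3778309 - 38194499275/118277523 = -446927224147882/118277523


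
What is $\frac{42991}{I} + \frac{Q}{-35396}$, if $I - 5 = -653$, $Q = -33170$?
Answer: $- \frac{375053819}{5734152} \approx -65.407$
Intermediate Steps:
$I = -648$ ($I = 5 - 653 = -648$)
$\frac{42991}{I} + \frac{Q}{-35396} = \frac{42991}{-648} - \frac{33170}{-35396} = 42991 \left(- \frac{1}{648}\right) - - \frac{16585}{17698} = - \frac{42991}{648} + \frac{16585}{17698} = - \frac{375053819}{5734152}$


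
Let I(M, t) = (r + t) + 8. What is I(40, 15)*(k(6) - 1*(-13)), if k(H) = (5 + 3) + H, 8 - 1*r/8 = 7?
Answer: 837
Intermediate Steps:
r = 8 (r = 64 - 8*7 = 64 - 56 = 8)
I(M, t) = 16 + t (I(M, t) = (8 + t) + 8 = 16 + t)
k(H) = 8 + H
I(40, 15)*(k(6) - 1*(-13)) = (16 + 15)*((8 + 6) - 1*(-13)) = 31*(14 + 13) = 31*27 = 837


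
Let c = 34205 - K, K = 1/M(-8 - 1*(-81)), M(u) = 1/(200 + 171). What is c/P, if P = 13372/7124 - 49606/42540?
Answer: 1281695189580/26931467 ≈ 47591.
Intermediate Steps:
M(u) = 1/371
K = 371 (K = 1/(1/371) = 371)
P = 26931467/37881870 (P = 13372*(1/7124) - 49606*1/42540 = 3343/1781 - 24803/21270 = 26931467/37881870 ≈ 0.71093)
c = 33834 (c = 34205 - 1*371 = 34205 - 371 = 33834)
c/P = 33834/(26931467/37881870) = 33834*(37881870/26931467) = 1281695189580/26931467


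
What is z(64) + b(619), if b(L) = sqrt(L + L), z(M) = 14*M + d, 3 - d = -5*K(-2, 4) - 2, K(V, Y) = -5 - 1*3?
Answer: 861 + sqrt(1238) ≈ 896.19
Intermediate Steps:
K(V, Y) = -8 (K(V, Y) = -5 - 3 = -8)
d = -35 (d = 3 - (-5*(-8) - 2) = 3 - (40 - 2) = 3 - 1*38 = 3 - 38 = -35)
z(M) = -35 + 14*M (z(M) = 14*M - 35 = -35 + 14*M)
b(L) = sqrt(2)*sqrt(L) (b(L) = sqrt(2*L) = sqrt(2)*sqrt(L))
z(64) + b(619) = (-35 + 14*64) + sqrt(2)*sqrt(619) = (-35 + 896) + sqrt(1238) = 861 + sqrt(1238)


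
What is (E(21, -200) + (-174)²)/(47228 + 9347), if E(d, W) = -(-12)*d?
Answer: 30528/56575 ≈ 0.53960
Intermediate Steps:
E(d, W) = 12*d
(E(21, -200) + (-174)²)/(47228 + 9347) = (12*21 + (-174)²)/(47228 + 9347) = (252 + 30276)/56575 = 30528*(1/56575) = 30528/56575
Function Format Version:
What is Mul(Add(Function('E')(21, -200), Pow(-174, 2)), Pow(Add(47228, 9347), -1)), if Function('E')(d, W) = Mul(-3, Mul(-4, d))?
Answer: Rational(30528, 56575) ≈ 0.53960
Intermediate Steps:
Function('E')(d, W) = Mul(12, d)
Mul(Add(Function('E')(21, -200), Pow(-174, 2)), Pow(Add(47228, 9347), -1)) = Mul(Add(Mul(12, 21), Pow(-174, 2)), Pow(Add(47228, 9347), -1)) = Mul(Add(252, 30276), Pow(56575, -1)) = Mul(30528, Rational(1, 56575)) = Rational(30528, 56575)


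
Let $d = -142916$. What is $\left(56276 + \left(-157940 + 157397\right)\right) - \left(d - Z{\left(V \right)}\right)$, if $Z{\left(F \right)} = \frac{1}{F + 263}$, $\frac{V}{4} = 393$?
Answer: $\frac{364520916}{1835} \approx 1.9865 \cdot 10^{5}$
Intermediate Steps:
$V = 1572$ ($V = 4 \cdot 393 = 1572$)
$Z{\left(F \right)} = \frac{1}{263 + F}$
$\left(56276 + \left(-157940 + 157397\right)\right) - \left(d - Z{\left(V \right)}\right) = \left(56276 + \left(-157940 + 157397\right)\right) + \left(\frac{1}{263 + 1572} - -142916\right) = \left(56276 - 543\right) + \left(\frac{1}{1835} + 142916\right) = 55733 + \left(\frac{1}{1835} + 142916\right) = 55733 + \frac{262250861}{1835} = \frac{364520916}{1835}$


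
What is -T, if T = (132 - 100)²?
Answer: -1024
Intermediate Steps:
T = 1024 (T = 32² = 1024)
-T = -1*1024 = -1024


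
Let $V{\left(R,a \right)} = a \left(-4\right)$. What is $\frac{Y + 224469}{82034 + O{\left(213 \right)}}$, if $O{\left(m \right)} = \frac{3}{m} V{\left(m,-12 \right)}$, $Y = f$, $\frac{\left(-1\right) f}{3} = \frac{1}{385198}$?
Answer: $\frac{6139015699989}{2243571113476} \approx 2.7363$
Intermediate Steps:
$f = - \frac{3}{385198} \approx -7.7882 \cdot 10^{-6}$
$V{\left(R,a \right)} = - 4 a$
$Y = - \frac{3}{385198} \approx -7.7882 \cdot 10^{-6}$
$O{\left(m \right)} = \frac{144}{m}$ ($O{\left(m \right)} = \frac{3}{m} \left(\left(-4\right) \left(-12\right)\right) = \frac{3}{m} 48 = \frac{144}{m}$)
$\frac{Y + 224469}{82034 + O{\left(213 \right)}} = \frac{- \frac{3}{385198} + 224469}{82034 + \frac{144}{213}} = \frac{86465009859}{385198 \left(82034 + 144 \cdot \frac{1}{213}\right)} = \frac{86465009859}{385198 \left(82034 + \frac{48}{71}\right)} = \frac{86465009859}{385198 \cdot \frac{5824462}{71}} = \frac{86465009859}{385198} \cdot \frac{71}{5824462} = \frac{6139015699989}{2243571113476}$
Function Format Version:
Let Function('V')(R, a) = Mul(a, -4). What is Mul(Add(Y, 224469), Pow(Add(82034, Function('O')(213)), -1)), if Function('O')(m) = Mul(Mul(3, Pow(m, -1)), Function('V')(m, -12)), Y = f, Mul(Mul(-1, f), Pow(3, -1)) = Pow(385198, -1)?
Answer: Rational(6139015699989, 2243571113476) ≈ 2.7363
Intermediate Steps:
f = Rational(-3, 385198) (f = Mul(-3, Pow(385198, -1)) = Mul(-3, Rational(1, 385198)) = Rational(-3, 385198) ≈ -7.7882e-6)
Function('V')(R, a) = Mul(-4, a)
Y = Rational(-3, 385198) ≈ -7.7882e-6
Function('O')(m) = Mul(144, Pow(m, -1)) (Function('O')(m) = Mul(Mul(3, Pow(m, -1)), Mul(-4, -12)) = Mul(Mul(3, Pow(m, -1)), 48) = Mul(144, Pow(m, -1)))
Mul(Add(Y, 224469), Pow(Add(82034, Function('O')(213)), -1)) = Mul(Add(Rational(-3, 385198), 224469), Pow(Add(82034, Mul(144, Pow(213, -1))), -1)) = Mul(Rational(86465009859, 385198), Pow(Add(82034, Mul(144, Rational(1, 213))), -1)) = Mul(Rational(86465009859, 385198), Pow(Add(82034, Rational(48, 71)), -1)) = Mul(Rational(86465009859, 385198), Pow(Rational(5824462, 71), -1)) = Mul(Rational(86465009859, 385198), Rational(71, 5824462)) = Rational(6139015699989, 2243571113476)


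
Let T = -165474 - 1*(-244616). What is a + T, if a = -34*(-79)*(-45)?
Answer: -41728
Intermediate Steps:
T = 79142 (T = -165474 + 244616 = 79142)
a = -120870 (a = 2686*(-45) = -120870)
a + T = -120870 + 79142 = -41728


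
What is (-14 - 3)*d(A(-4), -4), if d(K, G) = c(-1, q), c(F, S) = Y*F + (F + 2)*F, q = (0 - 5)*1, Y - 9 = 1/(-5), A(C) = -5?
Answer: 833/5 ≈ 166.60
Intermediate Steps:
Y = 44/5 (Y = 9 + 1/(-5) = 9 - ⅕ = 44/5 ≈ 8.8000)
q = -5 (q = -5*1 = -5)
c(F, S) = 44*F/5 + F*(2 + F) (c(F, S) = 44*F/5 + (F + 2)*F = 44*F/5 + (2 + F)*F = 44*F/5 + F*(2 + F))
d(K, G) = -49/5 (d(K, G) = (⅕)*(-1)*(54 + 5*(-1)) = (⅕)*(-1)*(54 - 5) = (⅕)*(-1)*49 = -49/5)
(-14 - 3)*d(A(-4), -4) = (-14 - 3)*(-49/5) = -17*(-49/5) = 833/5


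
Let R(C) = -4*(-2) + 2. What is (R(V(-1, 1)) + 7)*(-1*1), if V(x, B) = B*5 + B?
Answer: -17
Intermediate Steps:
V(x, B) = 6*B (V(x, B) = 5*B + B = 6*B)
R(C) = 10 (R(C) = 8 + 2 = 10)
(R(V(-1, 1)) + 7)*(-1*1) = (10 + 7)*(-1*1) = 17*(-1) = -17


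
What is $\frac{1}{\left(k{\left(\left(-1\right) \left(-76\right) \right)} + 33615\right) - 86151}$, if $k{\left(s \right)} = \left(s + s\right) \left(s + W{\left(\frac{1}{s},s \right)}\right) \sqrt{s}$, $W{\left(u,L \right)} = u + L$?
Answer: $\frac{2189}{1575641610} + \frac{3851 \sqrt{19}}{3151283220} \approx 6.716 \cdot 10^{-6}$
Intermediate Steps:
$W{\left(u,L \right)} = L + u$
$k{\left(s \right)} = 2 s^{\frac{3}{2}} \left(\frac{1}{s} + 2 s\right)$ ($k{\left(s \right)} = \left(s + s\right) \left(s + \left(s + \frac{1}{s}\right)\right) \sqrt{s} = 2 s \left(\frac{1}{s} + 2 s\right) \sqrt{s} = 2 s^{\frac{3}{2}} \left(\frac{1}{s} + 2 s\right)$)
$\frac{1}{\left(k{\left(\left(-1\right) \left(-76\right) \right)} + 33615\right) - 86151} = \frac{1}{\left(\sqrt{\left(-1\right) \left(-76\right)} \left(2 + 4 \left(\left(-1\right) \left(-76\right)\right)^{2}\right) + 33615\right) - 86151} = \frac{1}{\left(\sqrt{76} \left(2 + 4 \cdot 76^{2}\right) + 33615\right) - 86151} = \frac{1}{\left(2 \sqrt{19} \left(2 + 4 \cdot 5776\right) + 33615\right) - 86151} = \frac{1}{\left(2 \sqrt{19} \left(2 + 23104\right) + 33615\right) - 86151} = \frac{1}{\left(2 \sqrt{19} \cdot 23106 + 33615\right) - 86151} = \frac{1}{\left(46212 \sqrt{19} + 33615\right) - 86151} = \frac{1}{\left(33615 + 46212 \sqrt{19}\right) - 86151} = \frac{1}{-52536 + 46212 \sqrt{19}}$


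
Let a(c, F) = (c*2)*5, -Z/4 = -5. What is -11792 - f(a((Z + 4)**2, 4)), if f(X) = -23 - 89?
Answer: -11680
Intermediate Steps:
Z = 20 (Z = -4*(-5) = 20)
a(c, F) = 10*c (a(c, F) = (2*c)*5 = 10*c)
f(X) = -112
-11792 - f(a((Z + 4)**2, 4)) = -11792 - 1*(-112) = -11792 + 112 = -11680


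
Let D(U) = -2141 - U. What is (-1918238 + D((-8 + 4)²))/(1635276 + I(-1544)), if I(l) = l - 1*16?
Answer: -1920395/1633716 ≈ -1.1755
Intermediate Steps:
I(l) = -16 + l (I(l) = l - 16 = -16 + l)
(-1918238 + D((-8 + 4)²))/(1635276 + I(-1544)) = (-1918238 + (-2141 - (-8 + 4)²))/(1635276 + (-16 - 1544)) = (-1918238 + (-2141 - 1*(-4)²))/(1635276 - 1560) = (-1918238 + (-2141 - 1*16))/1633716 = (-1918238 + (-2141 - 16))*(1/1633716) = (-1918238 - 2157)*(1/1633716) = -1920395*1/1633716 = -1920395/1633716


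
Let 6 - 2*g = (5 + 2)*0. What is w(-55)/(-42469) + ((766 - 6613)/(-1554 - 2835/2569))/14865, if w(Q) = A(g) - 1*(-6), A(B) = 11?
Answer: -17697498178/120099463856085 ≈ -0.00014736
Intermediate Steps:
g = 3 (g = 3 - (5 + 2)*0/2 = 3 - 7*0/2 = 3 - 1/2*0 = 3 + 0 = 3)
w(Q) = 17 (w(Q) = 11 - 1*(-6) = 11 + 6 = 17)
w(-55)/(-42469) + ((766 - 6613)/(-1554 - 2835/2569))/14865 = 17/(-42469) + ((766 - 6613)/(-1554 - 2835/2569))/14865 = 17*(-1/42469) - 5847/(-1554 - 2835*1/2569)*(1/14865) = -17/42469 - 5847/(-1554 - 405/367)*(1/14865) = -17/42469 - 5847/(-570723/367)*(1/14865) = -17/42469 - 5847*(-367/570723)*(1/14865) = -17/42469 + (715283/190241)*(1/14865) = -17/42469 + 715283/2827932465 = -17697498178/120099463856085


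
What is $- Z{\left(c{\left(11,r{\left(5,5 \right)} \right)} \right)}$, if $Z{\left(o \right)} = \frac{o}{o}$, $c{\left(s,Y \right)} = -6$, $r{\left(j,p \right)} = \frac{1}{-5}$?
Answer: $-1$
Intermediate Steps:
$r{\left(j,p \right)} = - \frac{1}{5}$
$Z{\left(o \right)} = 1$
$- Z{\left(c{\left(11,r{\left(5,5 \right)} \right)} \right)} = \left(-1\right) 1 = -1$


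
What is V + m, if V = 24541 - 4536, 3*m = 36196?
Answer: 96211/3 ≈ 32070.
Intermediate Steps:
m = 36196/3 (m = (⅓)*36196 = 36196/3 ≈ 12065.)
V = 20005
V + m = 20005 + 36196/3 = 96211/3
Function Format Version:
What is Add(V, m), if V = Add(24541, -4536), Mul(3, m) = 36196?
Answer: Rational(96211, 3) ≈ 32070.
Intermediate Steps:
m = Rational(36196, 3) (m = Mul(Rational(1, 3), 36196) = Rational(36196, 3) ≈ 12065.)
V = 20005
Add(V, m) = Add(20005, Rational(36196, 3)) = Rational(96211, 3)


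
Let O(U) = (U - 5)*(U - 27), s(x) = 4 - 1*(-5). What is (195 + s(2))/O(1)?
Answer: 51/26 ≈ 1.9615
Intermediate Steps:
s(x) = 9 (s(x) = 4 + 5 = 9)
O(U) = (-27 + U)*(-5 + U) (O(U) = (-5 + U)*(-27 + U) = (-27 + U)*(-5 + U))
(195 + s(2))/O(1) = (195 + 9)/(135 + 1² - 32*1) = 204/(135 + 1 - 32) = 204/104 = 204*(1/104) = 51/26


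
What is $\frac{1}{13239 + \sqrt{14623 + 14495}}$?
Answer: $\frac{4413}{58414001} - \frac{\sqrt{29118}}{175242003} \approx 7.4573 \cdot 10^{-5}$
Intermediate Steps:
$\frac{1}{13239 + \sqrt{14623 + 14495}} = \frac{1}{13239 + \sqrt{29118}}$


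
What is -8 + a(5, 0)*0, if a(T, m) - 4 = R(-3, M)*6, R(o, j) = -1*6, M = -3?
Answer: -8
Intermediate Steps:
R(o, j) = -6
a(T, m) = -32 (a(T, m) = 4 - 6*6 = 4 - 36 = -32)
-8 + a(5, 0)*0 = -8 - 32*0 = -8 + 0 = -8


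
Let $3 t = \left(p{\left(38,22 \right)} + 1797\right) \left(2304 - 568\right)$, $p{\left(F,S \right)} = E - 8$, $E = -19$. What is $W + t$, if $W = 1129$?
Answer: $1025369$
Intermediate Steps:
$p{\left(F,S \right)} = -27$ ($p{\left(F,S \right)} = -19 - 8 = -27$)
$t = 1024240$ ($t = \frac{\left(-27 + 1797\right) \left(2304 - 568\right)}{3} = \frac{1770 \cdot 1736}{3} = \frac{1}{3} \cdot 3072720 = 1024240$)
$W + t = 1129 + 1024240 = 1025369$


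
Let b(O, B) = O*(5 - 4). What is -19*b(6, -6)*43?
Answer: -4902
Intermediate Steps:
b(O, B) = O (b(O, B) = O*1 = O)
-19*b(6, -6)*43 = -19*6*43 = -114*43 = -4902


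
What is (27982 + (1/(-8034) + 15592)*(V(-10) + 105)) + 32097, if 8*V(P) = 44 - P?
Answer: 19308219171/10712 ≈ 1.8025e+6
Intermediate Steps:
V(P) = 11/2 - P/8 (V(P) = (44 - P)/8 = 11/2 - P/8)
(27982 + (1/(-8034) + 15592)*(V(-10) + 105)) + 32097 = (27982 + (1/(-8034) + 15592)*((11/2 - 1/8*(-10)) + 105)) + 32097 = (27982 + (-1/8034 + 15592)*((11/2 + 5/4) + 105)) + 32097 = (27982 + 125266127*(27/4 + 105)/8034) + 32097 = (27982 + (125266127/8034)*(447/4)) + 32097 = (27982 + 18664652923/10712) + 32097 = 18964396107/10712 + 32097 = 19308219171/10712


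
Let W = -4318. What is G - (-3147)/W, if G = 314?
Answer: 1352705/4318 ≈ 313.27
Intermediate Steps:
G - (-3147)/W = 314 - (-3147)/(-4318) = 314 - (-3147)*(-1)/4318 = 314 - 1*3147/4318 = 314 - 3147/4318 = 1352705/4318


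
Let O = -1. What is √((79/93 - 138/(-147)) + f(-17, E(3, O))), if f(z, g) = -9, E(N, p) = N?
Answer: 4*I*√191022/651 ≈ 2.6855*I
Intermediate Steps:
√((79/93 - 138/(-147)) + f(-17, E(3, O))) = √((79/93 - 138/(-147)) - 9) = √((79*(1/93) - 138*(-1/147)) - 9) = √((79/93 + 46/49) - 9) = √(8149/4557 - 9) = √(-32864/4557) = 4*I*√191022/651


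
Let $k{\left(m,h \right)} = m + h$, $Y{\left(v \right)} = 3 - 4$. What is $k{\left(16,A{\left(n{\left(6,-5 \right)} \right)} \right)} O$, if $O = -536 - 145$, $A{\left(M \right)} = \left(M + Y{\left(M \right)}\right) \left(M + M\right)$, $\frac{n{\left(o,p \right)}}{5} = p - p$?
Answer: $-10896$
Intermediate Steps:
$n{\left(o,p \right)} = 0$ ($n{\left(o,p \right)} = 5 \left(p - p\right) = 5 \cdot 0 = 0$)
$Y{\left(v \right)} = -1$
$A{\left(M \right)} = 2 M \left(-1 + M\right)$ ($A{\left(M \right)} = \left(M - 1\right) \left(M + M\right) = \left(-1 + M\right) 2 M = 2 M \left(-1 + M\right)$)
$k{\left(m,h \right)} = h + m$
$O = -681$ ($O = -536 - 145 = -681$)
$k{\left(16,A{\left(n{\left(6,-5 \right)} \right)} \right)} O = \left(2 \cdot 0 \left(-1 + 0\right) + 16\right) \left(-681\right) = \left(2 \cdot 0 \left(-1\right) + 16\right) \left(-681\right) = \left(0 + 16\right) \left(-681\right) = 16 \left(-681\right) = -10896$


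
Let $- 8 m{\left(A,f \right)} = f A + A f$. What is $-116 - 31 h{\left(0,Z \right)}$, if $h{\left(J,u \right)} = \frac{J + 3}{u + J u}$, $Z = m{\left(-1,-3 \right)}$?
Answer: $8$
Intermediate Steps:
$m{\left(A,f \right)} = - \frac{A f}{4}$ ($m{\left(A,f \right)} = - \frac{f A + A f}{8} = - \frac{A f + A f}{8} = - \frac{2 A f}{8} = - \frac{A f}{4}$)
$Z = - \frac{3}{4}$ ($Z = \left(- \frac{1}{4}\right) \left(-1\right) \left(-3\right) = - \frac{3}{4} \approx -0.75$)
$h{\left(J,u \right)} = \frac{3 + J}{u + J u}$
$-116 - 31 h{\left(0,Z \right)} = -116 - 31 \frac{3 + 0}{\left(- \frac{3}{4}\right) \left(1 + 0\right)} = -116 - 31 \left(\left(- \frac{4}{3}\right) 1^{-1} \cdot 3\right) = -116 - 31 \left(\left(- \frac{4}{3}\right) 1 \cdot 3\right) = -116 - -124 = -116 + 124 = 8$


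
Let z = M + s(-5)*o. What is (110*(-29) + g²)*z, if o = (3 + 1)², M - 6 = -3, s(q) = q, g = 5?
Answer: 243705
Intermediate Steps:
M = 3 (M = 6 - 3 = 3)
o = 16 (o = 4² = 16)
z = -77 (z = 3 - 5*16 = 3 - 80 = -77)
(110*(-29) + g²)*z = (110*(-29) + 5²)*(-77) = (-3190 + 25)*(-77) = -3165*(-77) = 243705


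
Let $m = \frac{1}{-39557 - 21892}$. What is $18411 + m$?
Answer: $\frac{1131337538}{61449} \approx 18411.0$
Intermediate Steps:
$m = - \frac{1}{61449}$ ($m = \frac{1}{-61449} = - \frac{1}{61449} \approx -1.6274 \cdot 10^{-5}$)
$18411 + m = 18411 - \frac{1}{61449} = \frac{1131337538}{61449}$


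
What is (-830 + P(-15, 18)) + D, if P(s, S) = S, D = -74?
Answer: -886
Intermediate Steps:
(-830 + P(-15, 18)) + D = (-830 + 18) - 74 = -812 - 74 = -886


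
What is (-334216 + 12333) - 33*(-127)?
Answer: -317692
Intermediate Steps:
(-334216 + 12333) - 33*(-127) = -321883 + 4191 = -317692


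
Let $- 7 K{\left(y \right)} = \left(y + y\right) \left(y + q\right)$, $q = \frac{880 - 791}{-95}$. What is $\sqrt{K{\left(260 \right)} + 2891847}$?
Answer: $\frac{\sqrt{50813462231}}{133} \approx 1694.9$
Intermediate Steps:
$q = - \frac{89}{95}$ ($q = \left(880 - 791\right) \left(- \frac{1}{95}\right) = 89 \left(- \frac{1}{95}\right) = - \frac{89}{95} \approx -0.93684$)
$K{\left(y \right)} = - \frac{2 y \left(- \frac{89}{95} + y\right)}{7}$ ($K{\left(y \right)} = - \frac{\left(y + y\right) \left(y - \frac{89}{95}\right)}{7} = - \frac{2 y \left(- \frac{89}{95} + y\right)}{7}$)
$\sqrt{K{\left(260 \right)} + 2891847} = \sqrt{\frac{2}{665} \cdot 260 \left(89 - 24700\right) + 2891847} = \sqrt{\frac{2}{665} \cdot 260 \left(-24611\right) + 2891847} = \sqrt{- \frac{2559544}{133} + 2891847} = \sqrt{\frac{382056107}{133}} = \frac{\sqrt{50813462231}}{133}$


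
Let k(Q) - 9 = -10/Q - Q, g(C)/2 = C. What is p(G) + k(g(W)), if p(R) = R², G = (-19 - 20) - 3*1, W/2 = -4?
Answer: 14317/8 ≈ 1789.6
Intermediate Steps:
W = -8 (W = 2*(-4) = -8)
g(C) = 2*C
G = -42 (G = -39 - 3 = -42)
k(Q) = 9 - Q - 10/Q (k(Q) = 9 + (-10/Q - Q) = 9 + (-Q - 10/Q) = 9 - Q - 10/Q)
p(G) + k(g(W)) = (-42)² + (9 - 2*(-8) - 10/(2*(-8))) = 1764 + (9 - 1*(-16) - 10/(-16)) = 1764 + (9 + 16 - 10*(-1/16)) = 1764 + (9 + 16 + 5/8) = 1764 + 205/8 = 14317/8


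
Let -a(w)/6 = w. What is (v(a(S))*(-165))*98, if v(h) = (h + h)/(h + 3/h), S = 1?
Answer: -388080/13 ≈ -29852.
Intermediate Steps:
a(w) = -6*w
v(h) = 2*h/(h + 3/h) (v(h) = (2*h)/(h + 3/h) = 2*h/(h + 3/h))
(v(a(S))*(-165))*98 = ((2*(-6*1)²/(3 + (-6*1)²))*(-165))*98 = ((2*(-6)²/(3 + (-6)²))*(-165))*98 = ((2*36/(3 + 36))*(-165))*98 = ((2*36/39)*(-165))*98 = ((2*36*(1/39))*(-165))*98 = ((24/13)*(-165))*98 = -3960/13*98 = -388080/13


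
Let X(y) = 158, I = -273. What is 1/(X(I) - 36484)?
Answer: -1/36326 ≈ -2.7528e-5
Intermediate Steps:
1/(X(I) - 36484) = 1/(158 - 36484) = 1/(-36326) = -1/36326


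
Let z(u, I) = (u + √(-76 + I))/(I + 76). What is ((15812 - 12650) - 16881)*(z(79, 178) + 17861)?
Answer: -62239988787/254 - 13719*√102/254 ≈ -2.4504e+8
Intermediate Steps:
z(u, I) = (u + √(-76 + I))/(76 + I)
((15812 - 12650) - 16881)*(z(79, 178) + 17861) = ((15812 - 12650) - 16881)*((79 + √(-76 + 178))/(76 + 178) + 17861) = (3162 - 16881)*((79 + √102)/254 + 17861) = -13719*((79 + √102)/254 + 17861) = -13719*((79/254 + √102/254) + 17861) = -13719*(4536773/254 + √102/254) = -62239988787/254 - 13719*√102/254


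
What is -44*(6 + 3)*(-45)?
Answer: 17820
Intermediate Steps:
-44*(6 + 3)*(-45) = -44*9*(-45) = -396*(-45) = 17820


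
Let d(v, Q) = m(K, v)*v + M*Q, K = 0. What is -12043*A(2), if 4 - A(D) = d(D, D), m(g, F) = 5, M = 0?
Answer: 72258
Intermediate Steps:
d(v, Q) = 5*v (d(v, Q) = 5*v + 0*Q = 5*v + 0 = 5*v)
A(D) = 4 - 5*D
-12043*A(2) = -12043*(4 - 5*2) = -12043*(4 - 10) = -12043*(-6) = 72258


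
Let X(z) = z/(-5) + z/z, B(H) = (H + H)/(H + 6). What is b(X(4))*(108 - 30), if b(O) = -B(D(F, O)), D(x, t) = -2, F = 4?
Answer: 78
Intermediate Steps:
B(H) = 2*H/(6 + H) (B(H) = (2*H)/(6 + H) = 2*H/(6 + H))
X(z) = 1 - z/5 (X(z) = z*(-⅕) + 1 = -z/5 + 1 = 1 - z/5)
b(O) = 1 (b(O) = -2*(-2)/(6 - 2) = -2*(-2)/4 = -1*(-1) = 1)
b(X(4))*(108 - 30) = 1*(108 - 30) = 1*78 = 78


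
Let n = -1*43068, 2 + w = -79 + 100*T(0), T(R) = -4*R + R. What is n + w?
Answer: -43149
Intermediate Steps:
T(R) = -3*R
w = -81 (w = -2 + (-79 + 100*(-3*0)) = -2 + (-79 + 100*0) = -2 + (-79 + 0) = -2 - 79 = -81)
n = -43068
n + w = -43068 - 81 = -43149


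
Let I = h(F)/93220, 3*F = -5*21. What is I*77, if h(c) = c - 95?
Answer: -1001/9322 ≈ -0.10738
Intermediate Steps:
F = -35 (F = (-5*21)/3 = (⅓)*(-105) = -35)
h(c) = -95 + c
I = -13/9322 (I = (-95 - 35)/93220 = -130*1/93220 = -13/9322 ≈ -0.0013946)
I*77 = -13/9322*77 = -1001/9322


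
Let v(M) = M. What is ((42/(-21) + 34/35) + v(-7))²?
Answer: 78961/1225 ≈ 64.458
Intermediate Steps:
((42/(-21) + 34/35) + v(-7))² = ((42/(-21) + 34/35) - 7)² = ((42*(-1/21) + 34*(1/35)) - 7)² = ((-2 + 34/35) - 7)² = (-36/35 - 7)² = (-281/35)² = 78961/1225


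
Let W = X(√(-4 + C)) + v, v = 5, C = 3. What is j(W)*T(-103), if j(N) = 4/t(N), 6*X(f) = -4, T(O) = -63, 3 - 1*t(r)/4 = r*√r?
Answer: 5103/1954 + 2457*√39/1954 ≈ 10.464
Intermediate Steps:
t(r) = 12 - 4*r^(3/2) (t(r) = 12 - 4*r*√r = 12 - 4*r^(3/2))
X(f) = -⅔ (X(f) = (⅙)*(-4) = -⅔)
W = 13/3 (W = -⅔ + 5 = 13/3 ≈ 4.3333)
j(N) = 4/(12 - 4*N^(3/2))
j(W)*T(-103) = -1/(-3 + (13/3)^(3/2))*(-63) = -1/(-3 + 13*√39/9)*(-63) = 63/(-3 + 13*√39/9)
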